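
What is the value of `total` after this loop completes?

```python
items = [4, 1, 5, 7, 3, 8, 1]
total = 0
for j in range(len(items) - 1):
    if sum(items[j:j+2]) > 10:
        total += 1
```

Count windows with sum > 10
`total` takes the values: 0 → 1 → 2

Answer: 2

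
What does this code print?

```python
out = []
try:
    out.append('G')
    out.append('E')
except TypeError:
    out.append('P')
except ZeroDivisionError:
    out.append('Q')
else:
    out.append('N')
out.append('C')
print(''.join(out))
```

Execution trace: 'G' (try body) → 'E' (try body, no exception) → 'N' (else) → 'C' (after the try/except). Output: GENC

Answer: GENC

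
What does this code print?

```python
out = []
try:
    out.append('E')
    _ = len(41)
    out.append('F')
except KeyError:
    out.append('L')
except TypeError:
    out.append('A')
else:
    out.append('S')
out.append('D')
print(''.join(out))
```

Execution trace: 'E' (try body) → 'A' (except TypeError) → 'D' (after the try/except). Output: EAD

Answer: EAD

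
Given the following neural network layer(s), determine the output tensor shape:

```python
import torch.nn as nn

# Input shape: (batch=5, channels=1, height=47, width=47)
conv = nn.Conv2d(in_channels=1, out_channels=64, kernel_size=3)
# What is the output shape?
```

Input: (5, 1, 47, 47) -> Output: (5, 64, 45, 45)

Answer: (5, 64, 45, 45)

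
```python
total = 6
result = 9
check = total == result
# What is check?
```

Trace:
`total = 6` → total = 6
`result = 9` → result = 9
`check = total == result` → check = False
So check = False

Answer: False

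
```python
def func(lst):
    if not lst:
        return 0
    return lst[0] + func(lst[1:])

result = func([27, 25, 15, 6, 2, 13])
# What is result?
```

27 + 25 + 15 + 6 + 2 + 13 + 0 = 88

Answer: 88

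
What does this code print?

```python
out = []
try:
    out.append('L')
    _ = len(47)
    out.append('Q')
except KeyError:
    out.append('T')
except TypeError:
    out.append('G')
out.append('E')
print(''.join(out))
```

Execution trace: 'L' (try body) → 'G' (except TypeError) → 'E' (after the try/except). Output: LGE

Answer: LGE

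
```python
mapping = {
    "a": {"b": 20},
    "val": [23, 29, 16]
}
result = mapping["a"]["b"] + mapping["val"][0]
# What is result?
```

Trace:
`mapping = { ...` → mapping = {'a': {'b': 20}, 'val': [23, 29, 16]}
`result = mapping["a"]["b"] + mapping["val"][0]` → result = 43
So result = 43

Answer: 43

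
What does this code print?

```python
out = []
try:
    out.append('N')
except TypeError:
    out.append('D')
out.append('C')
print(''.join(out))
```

Execution trace: 'N' (try body, no exception) → 'C' (after the try/except). Output: NC

Answer: NC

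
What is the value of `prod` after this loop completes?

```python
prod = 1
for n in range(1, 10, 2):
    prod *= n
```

Product of 1, 3, 5, ... up to 9
`prod` takes the values: 1 → 3 → 15 → 105 → 945

Answer: 945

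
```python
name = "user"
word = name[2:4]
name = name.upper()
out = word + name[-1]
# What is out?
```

Trace:
`name = "user"` → name = 'user'
`word = name[2:4]` → word = 'er'
`name = name.upper()` → name = 'USER'
`out = word + name[-1]` → out = 'erR'
So out = 'erR'

Answer: 'erR'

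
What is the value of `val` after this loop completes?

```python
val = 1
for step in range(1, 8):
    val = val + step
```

Start at 1, add 1 through 7
`val` takes the values: 1 → 2 → 4 → 7 → 11 → 16 → 22 → 29

Answer: 29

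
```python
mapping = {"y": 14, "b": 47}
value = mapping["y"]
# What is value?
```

Trace:
`mapping = {"y": 14, "b": 47}` → mapping = {'y': 14, 'b': 47}
`value = mapping["y"]` → value = 14
So value = 14

Answer: 14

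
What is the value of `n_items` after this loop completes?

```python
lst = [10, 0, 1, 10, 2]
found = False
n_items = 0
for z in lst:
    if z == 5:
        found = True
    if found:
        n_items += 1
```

Count elements after first 5 in [10, 0, 1, 10, 2]
`n_items` takes the values: 0

Answer: 0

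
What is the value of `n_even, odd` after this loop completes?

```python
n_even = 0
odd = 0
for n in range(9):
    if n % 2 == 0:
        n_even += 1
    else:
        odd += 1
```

Count evens and odds in range(9)
`n_even, odd` takes the values: (0, 0) → (1, 0) → (1, 1) → (2, 1) → (2, 2) → (3, 2) → (3, 3) → (4, 3) → (4, 4) → (5, 4)

Answer: 5, 4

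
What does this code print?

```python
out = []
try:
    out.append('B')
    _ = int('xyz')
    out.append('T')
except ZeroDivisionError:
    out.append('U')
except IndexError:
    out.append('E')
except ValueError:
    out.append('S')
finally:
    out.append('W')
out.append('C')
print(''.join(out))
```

Execution trace: 'B' (try body) → 'S' (except ValueError) → 'W' (finally) → 'C' (after the try/except). Output: BSWC

Answer: BSWC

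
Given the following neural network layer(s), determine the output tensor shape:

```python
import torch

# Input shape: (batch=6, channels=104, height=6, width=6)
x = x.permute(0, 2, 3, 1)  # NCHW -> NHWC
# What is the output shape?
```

Input: (6, 104, 6, 6) -> Output: (6, 6, 6, 104)

Answer: (6, 6, 6, 104)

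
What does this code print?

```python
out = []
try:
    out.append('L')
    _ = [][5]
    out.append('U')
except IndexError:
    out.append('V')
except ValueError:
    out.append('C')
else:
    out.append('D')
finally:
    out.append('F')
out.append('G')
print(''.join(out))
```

Execution trace: 'L' (try body) → 'V' (except IndexError) → 'F' (finally) → 'G' (after the try/except). Output: LVFG

Answer: LVFG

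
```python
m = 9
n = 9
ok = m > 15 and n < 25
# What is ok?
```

Trace:
`m = 9` → m = 9
`n = 9` → n = 9
`ok = m > 15 and n < 25` → ok = False
So ok = False

Answer: False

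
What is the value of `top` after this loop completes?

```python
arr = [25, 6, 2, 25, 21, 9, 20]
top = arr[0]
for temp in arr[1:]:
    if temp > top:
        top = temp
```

Maximum of [25, 6, 2, 25, 21, 9, 20]
`top` takes the values: 25

Answer: 25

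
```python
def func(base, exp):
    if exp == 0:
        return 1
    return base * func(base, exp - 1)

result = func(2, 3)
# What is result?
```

func(2, 3) = 2 * 2 * 2 = 8

Answer: 8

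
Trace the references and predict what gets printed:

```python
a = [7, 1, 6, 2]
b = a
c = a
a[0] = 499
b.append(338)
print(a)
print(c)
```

Key concept: multiple aliases.
Step by step:
`a = [7, 1, 6, 2]` → a = [7, 1, 6, 2]
`b = a` → b = [7, 1, 6, 2] (same object as a)
`c = a` → c = [7, 1, 6, 2] (same object as a, b)
`a[0] = 499` → a = [499, 1, 6, 2] (same object as b, c); b = [499, 1, 6, 2] (same object as a, c); c = [499, 1, 6, 2] (same object as a, b)
`b.append(338)` → a = [499, 1, 6, 2, 338] (same object as b, c); b = [499, 1, 6, 2, 338] (same object as a, c); c = [499, 1, 6, 2, 338] (same object as a, b)
`print(a)` → prints [499, 1, 6, 2, 338]
`print(c)` → prints [499, 1, 6, 2, 338]

Answer:
[499, 1, 6, 2, 338]
[499, 1, 6, 2, 338]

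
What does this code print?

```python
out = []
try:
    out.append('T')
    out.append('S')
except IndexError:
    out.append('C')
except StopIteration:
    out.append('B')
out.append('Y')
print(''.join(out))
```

Execution trace: 'T' (try body) → 'S' (try body, no exception) → 'Y' (after the try/except). Output: TSY

Answer: TSY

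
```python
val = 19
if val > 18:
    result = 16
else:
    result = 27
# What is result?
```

Trace:
`val = 19` → val = 19
`if val > 18: ...` → val > 18 is True → result = 16
So result = 16

Answer: 16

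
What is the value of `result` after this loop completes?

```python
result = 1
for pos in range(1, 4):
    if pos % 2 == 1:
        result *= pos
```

Product of odd numbers 1 to 3
`result` takes the values: 1 → 3

Answer: 3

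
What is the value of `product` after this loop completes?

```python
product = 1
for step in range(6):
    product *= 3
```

3^6 = 729
`product` takes the values: 1 → 3 → 9 → 27 → 81 → 243 → 729

Answer: 729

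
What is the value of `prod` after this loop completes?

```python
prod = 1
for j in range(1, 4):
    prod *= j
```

3! = 6
`prod` takes the values: 1 → 2 → 6

Answer: 6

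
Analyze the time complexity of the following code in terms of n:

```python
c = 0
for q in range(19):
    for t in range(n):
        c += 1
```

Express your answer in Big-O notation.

Each loop level contributes: 1 × n. Multiplying the contributions gives O(n).

Answer: O(n)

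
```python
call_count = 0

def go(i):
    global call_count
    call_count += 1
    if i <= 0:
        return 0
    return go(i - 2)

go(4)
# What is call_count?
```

Linear recursion stepping by 2: 3 calls from i=4 down to ≤0.

Answer: 3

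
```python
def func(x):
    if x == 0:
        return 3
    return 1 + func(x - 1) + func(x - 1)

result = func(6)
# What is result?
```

func(x) = 1 + 2·func(x-1), func(0)=3. Closed form: (3+1)·2^6 - 1 = 255.

Answer: 255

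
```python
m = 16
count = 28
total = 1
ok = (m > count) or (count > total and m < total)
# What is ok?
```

Trace:
`m = 16` → m = 16
`count = 28` → count = 28
`total = 1` → total = 1
`ok = (m > count) or (count > total and m < total)` → ok = False
So ok = False

Answer: False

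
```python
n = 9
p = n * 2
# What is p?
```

Trace:
`n = 9` → n = 9
`p = n * 2` → p = 18
So p = 18

Answer: 18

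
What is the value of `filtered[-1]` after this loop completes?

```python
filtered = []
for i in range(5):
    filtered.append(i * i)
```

Last element of squares 0 to 4
`filtered` takes the values: [] → [0] → [0, 1] → [0, 1, 4] → [0, 1, 4, 9] → [0, 1, 4, 9, 16]
So `filtered[-1]` = 16

Answer: 16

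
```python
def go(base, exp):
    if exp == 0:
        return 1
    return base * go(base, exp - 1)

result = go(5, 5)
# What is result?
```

go(5, 5) = 5 * 5 * 5 * 5 * 5 = 3125

Answer: 3125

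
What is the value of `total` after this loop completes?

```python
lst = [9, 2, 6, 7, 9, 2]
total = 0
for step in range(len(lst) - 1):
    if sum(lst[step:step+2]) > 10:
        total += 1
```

Count windows with sum > 10
`total` takes the values: 0 → 1 → 2 → 3 → 4

Answer: 4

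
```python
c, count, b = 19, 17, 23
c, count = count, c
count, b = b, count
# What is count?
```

Trace:
`c, count, b = 19, 17, 23` → c = 19; count = 17; b = 23
`c, count = count, c` → c = 17; count = 19
`count, b = b, count` → count = 23; b = 19
So count = 23

Answer: 23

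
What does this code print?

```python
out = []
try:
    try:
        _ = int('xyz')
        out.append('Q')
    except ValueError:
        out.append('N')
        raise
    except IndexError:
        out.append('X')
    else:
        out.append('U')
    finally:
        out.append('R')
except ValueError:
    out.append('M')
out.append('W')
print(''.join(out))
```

Execution trace: 'N' (inner except ValueError) → 'R' (inner finally) → 'M' (outer except ValueError) → 'W' (after the try/except). Output: NRMW

Answer: NRMW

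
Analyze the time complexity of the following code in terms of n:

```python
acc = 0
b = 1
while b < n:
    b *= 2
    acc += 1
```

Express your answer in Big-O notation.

Each loop level contributes: log n. Multiplying the contributions gives O(log n).

Answer: O(log n)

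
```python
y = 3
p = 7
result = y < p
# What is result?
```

Trace:
`y = 3` → y = 3
`p = 7` → p = 7
`result = y < p` → result = True
So result = True

Answer: True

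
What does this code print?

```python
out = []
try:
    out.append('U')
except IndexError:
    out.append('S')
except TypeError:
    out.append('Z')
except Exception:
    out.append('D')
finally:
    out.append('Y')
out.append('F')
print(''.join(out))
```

Execution trace: 'U' (try body, no exception) → 'Y' (finally) → 'F' (after the try/except). Output: UYF

Answer: UYF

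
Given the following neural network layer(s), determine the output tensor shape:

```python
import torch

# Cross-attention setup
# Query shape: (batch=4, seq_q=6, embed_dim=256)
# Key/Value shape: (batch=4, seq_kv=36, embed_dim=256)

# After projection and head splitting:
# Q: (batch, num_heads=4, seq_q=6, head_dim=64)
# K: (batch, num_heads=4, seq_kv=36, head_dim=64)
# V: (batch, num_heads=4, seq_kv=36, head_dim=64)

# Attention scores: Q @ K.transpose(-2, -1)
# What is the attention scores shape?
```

Input: (4, 6, 256) -> Output: (4, 4, 6, 36)

Answer: (4, 4, 6, 36)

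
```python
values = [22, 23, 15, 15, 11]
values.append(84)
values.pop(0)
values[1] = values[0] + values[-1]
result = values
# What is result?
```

Trace:
`values = [22, 23, 15, 15, 11]` → values = [22, 23, 15, 15, 11]
`values.append(84)` → values = [22, 23, 15, 15, 11, 84]
`values.pop(0)` → values = [23, 15, 15, 11, 84]
`values[1] = values[0] + values[-1]` → values = [23, 107, 15, 11, 84]
`result = values` → result = [23, 107, 15, 11, 84]
So result = [23, 107, 15, 11, 84]

Answer: [23, 107, 15, 11, 84]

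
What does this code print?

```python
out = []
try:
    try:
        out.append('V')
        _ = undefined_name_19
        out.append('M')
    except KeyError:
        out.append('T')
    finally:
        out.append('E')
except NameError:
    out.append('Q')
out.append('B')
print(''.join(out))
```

Execution trace: 'V' (inner try body) → 'E' (inner finally) → 'Q' (outer except NameError) → 'B' (after the try/except). Output: VEQB

Answer: VEQB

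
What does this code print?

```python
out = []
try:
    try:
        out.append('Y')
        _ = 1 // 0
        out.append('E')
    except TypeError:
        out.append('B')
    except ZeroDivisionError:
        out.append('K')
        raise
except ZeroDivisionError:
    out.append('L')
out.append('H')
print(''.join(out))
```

Execution trace: 'Y' (inner try body) → 'K' (inner except ZeroDivisionError) → 'L' (outer except ZeroDivisionError) → 'H' (after the try/except). Output: YKLH

Answer: YKLH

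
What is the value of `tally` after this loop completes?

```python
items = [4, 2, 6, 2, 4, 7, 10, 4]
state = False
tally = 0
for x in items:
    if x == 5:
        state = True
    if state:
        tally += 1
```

Count elements after first 5 in [4, 2, 6, 2, 4, 7, 10, 4]
`tally` takes the values: 0

Answer: 0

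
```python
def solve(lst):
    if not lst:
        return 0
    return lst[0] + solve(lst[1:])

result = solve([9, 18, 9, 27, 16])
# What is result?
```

9 + 18 + 9 + 27 + 16 + 0 = 79

Answer: 79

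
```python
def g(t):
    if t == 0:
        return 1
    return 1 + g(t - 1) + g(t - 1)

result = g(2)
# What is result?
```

g(t) = 1 + 2·g(t-1), g(0)=1. Closed form: (1+1)·2^2 - 1 = 7.

Answer: 7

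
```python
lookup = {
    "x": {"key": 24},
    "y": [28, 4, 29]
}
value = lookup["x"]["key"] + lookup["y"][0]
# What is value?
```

Trace:
`lookup = { ...` → lookup = {'x': {'key': 24}, 'y': [28, 4, 29]}
`value = lookup["x"]["key"] + lookup["y"][0]` → value = 52
So value = 52

Answer: 52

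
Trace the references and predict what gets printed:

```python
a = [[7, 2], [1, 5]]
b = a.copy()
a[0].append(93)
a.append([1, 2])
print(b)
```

Key concept: shallow copy with nested lists.
Step by step:
`a = [[7, 2], [1, 5]]` → a = [[7, 2], [1, 5]]
`b = a.copy()` → b = [[7, 2], [1, 5]]
`a[0].append(93)` → a = [[7, 2, 93], [1, 5]]; b = [[7, 2, 93], [1, 5]]
`a.append([1, 2])` → a = [[7, 2, 93], [1, 5], [1, 2]]
`print(b)` → prints [[7, 2, 93], [1, 5]]

Answer: [[7, 2, 93], [1, 5]]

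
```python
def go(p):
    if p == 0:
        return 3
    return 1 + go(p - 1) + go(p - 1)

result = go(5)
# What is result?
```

go(p) = 1 + 2·go(p-1), go(0)=3. Closed form: (3+1)·2^5 - 1 = 127.

Answer: 127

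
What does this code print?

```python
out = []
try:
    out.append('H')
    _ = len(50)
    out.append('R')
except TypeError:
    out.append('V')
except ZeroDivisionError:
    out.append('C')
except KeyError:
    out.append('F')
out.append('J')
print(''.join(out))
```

Execution trace: 'H' (try body) → 'V' (except TypeError) → 'J' (after the try/except). Output: HVJ

Answer: HVJ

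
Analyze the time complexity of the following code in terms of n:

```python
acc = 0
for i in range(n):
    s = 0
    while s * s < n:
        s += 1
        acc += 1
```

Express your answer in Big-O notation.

Each loop level contributes: n × √n. Multiplying the contributions gives O(n√n).

Answer: O(n√n)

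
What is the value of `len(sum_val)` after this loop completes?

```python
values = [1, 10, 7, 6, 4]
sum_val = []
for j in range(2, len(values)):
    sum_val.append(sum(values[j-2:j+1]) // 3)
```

Number of 3-element averages
`sum_val` takes the values: [] → [6] → [6, 7] → [6, 7, 5]
So `len(sum_val)` = 3

Answer: 3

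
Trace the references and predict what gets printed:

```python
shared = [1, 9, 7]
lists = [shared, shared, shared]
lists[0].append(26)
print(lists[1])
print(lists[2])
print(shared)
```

Key concept: list of same reference.
Step by step:
`shared = [1, 9, 7]` → shared = [1, 9, 7]
`lists = [shared, shared, shared]` → lists = [[1, 9, 7], [1, 9, 7], [1, 9, 7]]
`lists[0].append(26)` → shared = [1, 9, 7, 26]; lists = [[1, 9, 7, 26], [1, 9, 7, 26], [1, 9, 7, 26]]
`print(lists[1])` → prints [1, 9, 7, 26]
`print(lists[2])` → prints [1, 9, 7, 26]
`print(shared)` → prints [1, 9, 7, 26]

Answer:
[1, 9, 7, 26]
[1, 9, 7, 26]
[1, 9, 7, 26]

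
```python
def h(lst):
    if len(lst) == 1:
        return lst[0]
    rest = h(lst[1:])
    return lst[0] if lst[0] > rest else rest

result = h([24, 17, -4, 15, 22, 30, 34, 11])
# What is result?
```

Recursive max over [24, 17, -4, 15, 22, 30, 34, 11] = 34

Answer: 34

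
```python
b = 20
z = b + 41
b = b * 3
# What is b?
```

Trace:
`b = 20` → b = 20
`z = b + 41` → z = 61
`b = b * 3` → b = 60
So b = 60

Answer: 60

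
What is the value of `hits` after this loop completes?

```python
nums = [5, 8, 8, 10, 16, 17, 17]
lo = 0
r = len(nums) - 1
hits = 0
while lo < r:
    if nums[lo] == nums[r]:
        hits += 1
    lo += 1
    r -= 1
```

Count matching pairs from ends
`hits` takes the values: 0

Answer: 0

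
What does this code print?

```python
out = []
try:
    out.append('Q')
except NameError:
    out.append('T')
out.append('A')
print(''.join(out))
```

Execution trace: 'Q' (try body, no exception) → 'A' (after the try/except). Output: QA

Answer: QA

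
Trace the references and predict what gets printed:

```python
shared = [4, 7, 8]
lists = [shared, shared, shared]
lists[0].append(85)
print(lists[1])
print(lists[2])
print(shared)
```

Key concept: list of same reference.
Step by step:
`shared = [4, 7, 8]` → shared = [4, 7, 8]
`lists = [shared, shared, shared]` → lists = [[4, 7, 8], [4, 7, 8], [4, 7, 8]]
`lists[0].append(85)` → shared = [4, 7, 8, 85]; lists = [[4, 7, 8, 85], [4, 7, 8, 85], [4, 7, 8, 85]]
`print(lists[1])` → prints [4, 7, 8, 85]
`print(lists[2])` → prints [4, 7, 8, 85]
`print(shared)` → prints [4, 7, 8, 85]

Answer:
[4, 7, 8, 85]
[4, 7, 8, 85]
[4, 7, 8, 85]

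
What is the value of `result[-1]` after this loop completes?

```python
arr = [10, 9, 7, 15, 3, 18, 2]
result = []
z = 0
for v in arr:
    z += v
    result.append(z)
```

Cumulative sum ends at 64
`result` takes the values: [] → [10] → [10, 19] → [10, 19, 26] → [10, 19, 26, 41] → [10, 19, 26, 41, 44] → [10, 19, 26, 41, 44, 62] → [10, 19, 26, 41, 44, 62, 64]
So `result[-1]` = 64

Answer: 64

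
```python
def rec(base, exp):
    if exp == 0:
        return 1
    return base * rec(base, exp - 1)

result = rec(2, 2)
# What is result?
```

rec(2, 2) = 2 * 2 = 4

Answer: 4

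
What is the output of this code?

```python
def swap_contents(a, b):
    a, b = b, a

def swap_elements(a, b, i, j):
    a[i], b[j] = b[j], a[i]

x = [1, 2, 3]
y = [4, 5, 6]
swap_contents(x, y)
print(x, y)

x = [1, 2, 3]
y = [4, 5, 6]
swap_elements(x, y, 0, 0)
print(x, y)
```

Key concept: parameter rebinding vs mutation.
Step by step:
`x = [1, 2, 3]` → x = [1, 2, 3]
`y = [4, 5, 6]` → y = [4, 5, 6]
`swap_contents(x, y)` → no visible change to tracked variables
`print(x, y)` → prints [1, 2, 3] [4, 5, 6]
`x = [1, 2, 3]` → x = [1, 2, 3]
`y = [4, 5, 6]` → y = [4, 5, 6]
`swap_elements(x, y, 0, 0)` → x = [4, 2, 3]; y = [1, 5, 6]
`print(x, y)` → prints [4, 2, 3] [1, 5, 6]

Answer:
[1, 2, 3] [4, 5, 6]
[4, 2, 3] [1, 5, 6]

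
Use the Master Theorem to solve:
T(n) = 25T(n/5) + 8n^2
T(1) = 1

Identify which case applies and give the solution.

a=25, b=5, f(n)=8n^2. log_5(25) = 2. Since c=2 = 2, Case 2 applies: T(n) = Θ(n^log_b(a) · log n) = O(n^2 log n).

Answer: O(n^2 log n) - Case 2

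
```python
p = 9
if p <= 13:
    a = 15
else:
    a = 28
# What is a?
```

Trace:
`p = 9` → p = 9
`if p <= 13: ...` → p <= 13 is True → a = 15
So a = 15

Answer: 15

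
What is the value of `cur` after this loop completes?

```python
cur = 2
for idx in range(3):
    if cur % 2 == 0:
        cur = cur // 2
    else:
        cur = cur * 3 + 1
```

Collatz-style transformation from 2
`cur` takes the values: 2 → 1 → 4 → 2

Answer: 2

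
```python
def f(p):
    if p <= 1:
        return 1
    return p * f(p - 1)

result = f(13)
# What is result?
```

f(13) = 13 * 12 * 11 * 10 * 9 * 8 * 7 * 6 * 5 * 4 * 3 * 2 * 1 = 6227020800

Answer: 6227020800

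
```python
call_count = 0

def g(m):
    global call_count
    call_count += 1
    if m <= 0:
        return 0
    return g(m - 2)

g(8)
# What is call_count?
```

Linear recursion stepping by 2: 5 calls from m=8 down to ≤0.

Answer: 5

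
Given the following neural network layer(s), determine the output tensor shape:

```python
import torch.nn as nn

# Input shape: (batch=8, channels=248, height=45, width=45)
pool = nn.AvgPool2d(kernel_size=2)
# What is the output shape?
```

Input: (8, 248, 45, 45) -> Output: (8, 248, 22, 22)

Answer: (8, 248, 22, 22)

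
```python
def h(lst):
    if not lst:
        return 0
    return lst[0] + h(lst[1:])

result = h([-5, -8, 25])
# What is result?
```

(-5) + (-8) + 25 + 0 = 12

Answer: 12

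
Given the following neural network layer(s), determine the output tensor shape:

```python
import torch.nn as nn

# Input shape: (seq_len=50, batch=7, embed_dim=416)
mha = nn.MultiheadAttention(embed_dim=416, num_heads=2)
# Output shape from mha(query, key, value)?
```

Input: (50, 7, 416) -> Output: (50, 7, 416)

Answer: (50, 7, 416)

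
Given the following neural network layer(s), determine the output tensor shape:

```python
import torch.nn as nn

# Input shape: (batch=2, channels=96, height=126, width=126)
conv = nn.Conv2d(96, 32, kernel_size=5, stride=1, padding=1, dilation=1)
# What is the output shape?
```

Input: (2, 96, 126, 126) -> Output: (2, 32, 124, 124)

Answer: (2, 32, 124, 124)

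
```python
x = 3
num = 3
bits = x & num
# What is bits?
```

Trace:
`x = 3` → x = 3
`num = 3` → num = 3
`bits = x & num` → bits = 3
So bits = 3

Answer: 3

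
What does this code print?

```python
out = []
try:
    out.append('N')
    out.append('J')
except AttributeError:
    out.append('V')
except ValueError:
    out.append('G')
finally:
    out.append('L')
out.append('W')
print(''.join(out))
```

Execution trace: 'N' (try body) → 'J' (try body, no exception) → 'L' (finally) → 'W' (after the try/except). Output: NJLW

Answer: NJLW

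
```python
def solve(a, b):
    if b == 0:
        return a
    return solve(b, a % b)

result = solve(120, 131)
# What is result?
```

solve(120, 131) -> solve(131, 120) -> solve(120, 11) -> solve(11, 10) -> solve(10, 1) -> solve(1, 0) -> 1

Answer: 1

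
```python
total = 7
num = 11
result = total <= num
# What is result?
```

Trace:
`total = 7` → total = 7
`num = 11` → num = 11
`result = total <= num` → result = True
So result = True

Answer: True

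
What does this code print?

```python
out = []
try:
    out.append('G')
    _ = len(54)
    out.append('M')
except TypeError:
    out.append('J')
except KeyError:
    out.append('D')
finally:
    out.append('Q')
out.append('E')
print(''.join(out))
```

Execution trace: 'G' (try body) → 'J' (except TypeError) → 'Q' (finally) → 'E' (after the try/except). Output: GJQE

Answer: GJQE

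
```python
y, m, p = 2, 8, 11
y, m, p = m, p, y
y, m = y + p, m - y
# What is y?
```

Trace:
`y, m, p = 2, 8, 11` → y = 2; m = 8; p = 11
`y, m, p = m, p, y` → y = 8; m = 11; p = 2
`y, m = y + p, m - y` → y = 10; m = 3
So y = 10

Answer: 10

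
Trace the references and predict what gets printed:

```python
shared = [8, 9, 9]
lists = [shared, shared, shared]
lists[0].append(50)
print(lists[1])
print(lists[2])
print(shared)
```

Key concept: list of same reference.
Step by step:
`shared = [8, 9, 9]` → shared = [8, 9, 9]
`lists = [shared, shared, shared]` → lists = [[8, 9, 9], [8, 9, 9], [8, 9, 9]]
`lists[0].append(50)` → shared = [8, 9, 9, 50]; lists = [[8, 9, 9, 50], [8, 9, 9, 50], [8, 9, 9, 50]]
`print(lists[1])` → prints [8, 9, 9, 50]
`print(lists[2])` → prints [8, 9, 9, 50]
`print(shared)` → prints [8, 9, 9, 50]

Answer:
[8, 9, 9, 50]
[8, 9, 9, 50]
[8, 9, 9, 50]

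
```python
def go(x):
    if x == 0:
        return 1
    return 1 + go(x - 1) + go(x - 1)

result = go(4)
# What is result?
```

go(x) = 1 + 2·go(x-1), go(0)=1. Closed form: (1+1)·2^4 - 1 = 31.

Answer: 31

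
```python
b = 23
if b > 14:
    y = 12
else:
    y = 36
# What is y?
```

Trace:
`b = 23` → b = 23
`if b > 14: ...` → b > 14 is True → y = 12
So y = 12

Answer: 12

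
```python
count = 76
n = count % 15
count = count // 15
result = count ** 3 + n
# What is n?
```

Trace:
`count = 76` → count = 76
`n = count % 15` → n = 1
`count = count // 15` → count = 5
`result = count ** 3 + n` → result = 126
So n = 1

Answer: 1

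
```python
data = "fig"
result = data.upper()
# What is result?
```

Trace:
`data = "fig"` → data = 'fig'
`result = data.upper()` → result = 'FIG'
So result = 'FIG'

Answer: 'FIG'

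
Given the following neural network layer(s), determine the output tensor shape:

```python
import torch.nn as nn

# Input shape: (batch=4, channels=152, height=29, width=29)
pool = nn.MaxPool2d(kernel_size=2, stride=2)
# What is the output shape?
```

Input: (4, 152, 29, 29) -> Output: (4, 152, 14, 14)

Answer: (4, 152, 14, 14)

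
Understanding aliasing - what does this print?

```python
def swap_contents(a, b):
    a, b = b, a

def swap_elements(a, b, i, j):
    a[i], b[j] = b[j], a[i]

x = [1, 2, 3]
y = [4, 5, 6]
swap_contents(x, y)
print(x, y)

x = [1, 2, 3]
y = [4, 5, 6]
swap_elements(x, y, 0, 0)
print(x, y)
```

Key concept: parameter rebinding vs mutation.
Step by step:
`x = [1, 2, 3]` → x = [1, 2, 3]
`y = [4, 5, 6]` → y = [4, 5, 6]
`swap_contents(x, y)` → no visible change to tracked variables
`print(x, y)` → prints [1, 2, 3] [4, 5, 6]
`x = [1, 2, 3]` → x = [1, 2, 3]
`y = [4, 5, 6]` → y = [4, 5, 6]
`swap_elements(x, y, 0, 0)` → x = [4, 2, 3]; y = [1, 5, 6]
`print(x, y)` → prints [4, 2, 3] [1, 5, 6]

Answer:
[1, 2, 3] [4, 5, 6]
[4, 2, 3] [1, 5, 6]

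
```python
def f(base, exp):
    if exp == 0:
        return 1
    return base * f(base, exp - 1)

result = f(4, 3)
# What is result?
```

f(4, 3) = 4 * 4 * 4 = 64

Answer: 64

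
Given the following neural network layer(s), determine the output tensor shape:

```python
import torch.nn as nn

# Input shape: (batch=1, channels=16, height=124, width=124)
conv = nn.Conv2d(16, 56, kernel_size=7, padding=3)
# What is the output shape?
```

Input: (1, 16, 124, 124) -> Output: (1, 56, 124, 124)

Answer: (1, 56, 124, 124)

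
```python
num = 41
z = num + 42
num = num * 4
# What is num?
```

Trace:
`num = 41` → num = 41
`z = num + 42` → z = 83
`num = num * 4` → num = 164
So num = 164

Answer: 164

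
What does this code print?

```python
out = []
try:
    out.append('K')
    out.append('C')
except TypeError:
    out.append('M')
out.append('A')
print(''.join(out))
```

Execution trace: 'K' (try body) → 'C' (try body, no exception) → 'A' (after the try/except). Output: KCA

Answer: KCA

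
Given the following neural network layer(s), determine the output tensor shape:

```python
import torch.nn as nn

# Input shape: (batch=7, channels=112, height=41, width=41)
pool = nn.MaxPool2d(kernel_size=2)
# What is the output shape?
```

Input: (7, 112, 41, 41) -> Output: (7, 112, 20, 20)

Answer: (7, 112, 20, 20)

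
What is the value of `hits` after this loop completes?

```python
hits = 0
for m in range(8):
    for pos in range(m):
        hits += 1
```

Triangle number: 0+1+2+...+7
`hits` takes the values: 0 → 1 → 2 → 3 → 4 → 5 → 6 → 7 → 8 → 9 → 10 → 11 → 12 → 13 → 14 → 15 → 16 → 17 → 18 → 19 → 20 → 21 → 22 → 23 → 24 → 25 → 26 → 27 → 28

Answer: 28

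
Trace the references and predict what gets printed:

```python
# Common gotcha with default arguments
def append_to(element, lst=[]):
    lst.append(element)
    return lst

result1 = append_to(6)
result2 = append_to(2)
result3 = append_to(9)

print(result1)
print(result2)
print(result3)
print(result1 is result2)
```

Key concept: mutable default argument gotcha.
Step by step:
`result1 = append_to(6)` → result1 = [6]
`result2 = append_to(2)` → result1 = [6, 2] (same object as result2); result2 = [6, 2] (same object as result1)
`result3 = append_to(9)` → result1 = [6, 2, 9] (same object as result2, result3); result2 = [6, 2, 9] (same object as result1, result3); result3 = [6, 2, 9] (same object as result1, result2)
`print(result1)` → prints [6, 2, 9]
`print(result2)` → prints [6, 2, 9]
`print(result3)` → prints [6, 2, 9]
`print(result1 is result2)` → prints True

Answer:
[6, 2, 9]
[6, 2, 9]
[6, 2, 9]
True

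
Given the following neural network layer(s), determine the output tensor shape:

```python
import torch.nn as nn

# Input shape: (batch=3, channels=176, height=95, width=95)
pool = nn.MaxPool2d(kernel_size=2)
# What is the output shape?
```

Input: (3, 176, 95, 95) -> Output: (3, 176, 47, 47)

Answer: (3, 176, 47, 47)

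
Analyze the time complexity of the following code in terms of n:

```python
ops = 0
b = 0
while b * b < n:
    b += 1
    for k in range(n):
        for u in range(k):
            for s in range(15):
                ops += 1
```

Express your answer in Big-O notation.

Each loop level contributes: √n × n × n × 1. Multiplying the contributions gives O(n^2√n).

Answer: O(n^2√n)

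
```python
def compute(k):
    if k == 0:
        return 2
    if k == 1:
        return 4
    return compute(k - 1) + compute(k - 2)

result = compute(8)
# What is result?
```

Build up from base cases: compute(0)=2, compute(1)=4, compute(2)=6, compute(3)=10, compute(4)=16, compute(5)=26, compute(6)=42, ..., compute(8)=110

Answer: 110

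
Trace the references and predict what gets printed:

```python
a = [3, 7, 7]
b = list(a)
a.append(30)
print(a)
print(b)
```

Key concept: list() constructor creates copy.
Step by step:
`a = [3, 7, 7]` → a = [3, 7, 7]
`b = list(a)` → b = [3, 7, 7]
`a.append(30)` → a = [3, 7, 7, 30]
`print(a)` → prints [3, 7, 7, 30]
`print(b)` → prints [3, 7, 7]

Answer:
[3, 7, 7, 30]
[3, 7, 7]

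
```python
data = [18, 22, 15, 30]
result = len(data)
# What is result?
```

Trace:
`data = [18, 22, 15, 30]` → data = [18, 22, 15, 30]
`result = len(data)` → result = 4
So result = 4

Answer: 4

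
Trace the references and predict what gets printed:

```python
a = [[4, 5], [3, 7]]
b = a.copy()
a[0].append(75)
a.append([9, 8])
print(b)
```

Key concept: shallow copy with nested lists.
Step by step:
`a = [[4, 5], [3, 7]]` → a = [[4, 5], [3, 7]]
`b = a.copy()` → b = [[4, 5], [3, 7]]
`a[0].append(75)` → a = [[4, 5, 75], [3, 7]]; b = [[4, 5, 75], [3, 7]]
`a.append([9, 8])` → a = [[4, 5, 75], [3, 7], [9, 8]]
`print(b)` → prints [[4, 5, 75], [3, 7]]

Answer: [[4, 5, 75], [3, 7]]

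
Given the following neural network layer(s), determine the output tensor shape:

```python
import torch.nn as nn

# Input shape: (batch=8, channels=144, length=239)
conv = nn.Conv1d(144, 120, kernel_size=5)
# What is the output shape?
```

Input: (8, 144, 239) -> Output: (8, 120, 235)

Answer: (8, 120, 235)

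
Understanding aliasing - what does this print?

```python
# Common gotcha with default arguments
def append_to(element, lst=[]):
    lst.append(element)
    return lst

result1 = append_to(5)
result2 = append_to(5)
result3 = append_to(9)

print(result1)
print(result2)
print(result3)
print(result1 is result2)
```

Key concept: mutable default argument gotcha.
Step by step:
`result1 = append_to(5)` → result1 = [5]
`result2 = append_to(5)` → result1 = [5, 5] (same object as result2); result2 = [5, 5] (same object as result1)
`result3 = append_to(9)` → result1 = [5, 5, 9] (same object as result2, result3); result2 = [5, 5, 9] (same object as result1, result3); result3 = [5, 5, 9] (same object as result1, result2)
`print(result1)` → prints [5, 5, 9]
`print(result2)` → prints [5, 5, 9]
`print(result3)` → prints [5, 5, 9]
`print(result1 is result2)` → prints True

Answer:
[5, 5, 9]
[5, 5, 9]
[5, 5, 9]
True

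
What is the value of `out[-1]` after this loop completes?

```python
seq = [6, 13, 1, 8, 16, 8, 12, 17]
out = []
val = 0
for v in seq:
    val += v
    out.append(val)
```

Cumulative sum ends at 81
`out` takes the values: [] → [6] → [6, 19] → [6, 19, 20] → [6, 19, 20, 28] → [6, 19, 20, 28, 44] → [6, 19, 20, 28, 44, 52] → [6, 19, 20, 28, 44, 52, 64] → [6, 19, 20, 28, 44, 52, 64, 81]
So `out[-1]` = 81

Answer: 81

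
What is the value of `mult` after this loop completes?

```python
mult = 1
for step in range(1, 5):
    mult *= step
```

4! = 24
`mult` takes the values: 1 → 2 → 6 → 24

Answer: 24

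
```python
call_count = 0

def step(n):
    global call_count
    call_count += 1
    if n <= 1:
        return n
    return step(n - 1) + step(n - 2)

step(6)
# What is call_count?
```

Calls(n) = 1 + Calls(n-1) + Calls(n-2); Calls(0)=Calls(1)=1. For n=6 this gives 25.

Answer: 25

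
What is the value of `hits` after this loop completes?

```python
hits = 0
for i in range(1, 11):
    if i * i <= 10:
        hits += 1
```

Count numbers where i² ≤ 10
`hits` takes the values: 0 → 1 → 2 → 3

Answer: 3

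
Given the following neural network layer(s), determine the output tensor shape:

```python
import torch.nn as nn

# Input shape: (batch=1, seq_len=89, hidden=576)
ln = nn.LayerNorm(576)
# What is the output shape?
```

Input: (1, 89, 576) -> Output: (1, 89, 576)

Answer: (1, 89, 576)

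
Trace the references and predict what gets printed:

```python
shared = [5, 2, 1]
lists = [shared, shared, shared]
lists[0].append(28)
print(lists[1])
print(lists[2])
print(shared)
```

Key concept: list of same reference.
Step by step:
`shared = [5, 2, 1]` → shared = [5, 2, 1]
`lists = [shared, shared, shared]` → lists = [[5, 2, 1], [5, 2, 1], [5, 2, 1]]
`lists[0].append(28)` → shared = [5, 2, 1, 28]; lists = [[5, 2, 1, 28], [5, 2, 1, 28], [5, 2, 1, 28]]
`print(lists[1])` → prints [5, 2, 1, 28]
`print(lists[2])` → prints [5, 2, 1, 28]
`print(shared)` → prints [5, 2, 1, 28]

Answer:
[5, 2, 1, 28]
[5, 2, 1, 28]
[5, 2, 1, 28]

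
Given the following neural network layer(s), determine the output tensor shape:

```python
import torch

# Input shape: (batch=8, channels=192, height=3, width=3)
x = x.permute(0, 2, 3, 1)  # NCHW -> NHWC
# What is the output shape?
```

Input: (8, 192, 3, 3) -> Output: (8, 3, 3, 192)

Answer: (8, 3, 3, 192)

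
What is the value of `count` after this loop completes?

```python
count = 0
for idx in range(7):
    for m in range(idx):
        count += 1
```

Triangle number: 0+1+2+...+6
`count` takes the values: 0 → 1 → 2 → 3 → 4 → 5 → 6 → 7 → 8 → 9 → 10 → 11 → 12 → 13 → 14 → 15 → 16 → 17 → 18 → 19 → 20 → 21

Answer: 21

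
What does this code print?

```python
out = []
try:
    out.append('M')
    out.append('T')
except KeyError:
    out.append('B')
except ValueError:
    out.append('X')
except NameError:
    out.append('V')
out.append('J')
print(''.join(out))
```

Execution trace: 'M' (try body) → 'T' (try body, no exception) → 'J' (after the try/except). Output: MTJ

Answer: MTJ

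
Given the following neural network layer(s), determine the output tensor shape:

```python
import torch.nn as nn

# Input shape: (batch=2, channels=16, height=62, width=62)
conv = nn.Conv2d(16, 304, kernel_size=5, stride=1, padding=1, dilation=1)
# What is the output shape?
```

Input: (2, 16, 62, 62) -> Output: (2, 304, 60, 60)

Answer: (2, 304, 60, 60)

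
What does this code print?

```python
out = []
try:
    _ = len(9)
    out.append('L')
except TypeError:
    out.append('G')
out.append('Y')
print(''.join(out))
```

Execution trace: 'G' (except TypeError) → 'Y' (after the try/except). Output: GY

Answer: GY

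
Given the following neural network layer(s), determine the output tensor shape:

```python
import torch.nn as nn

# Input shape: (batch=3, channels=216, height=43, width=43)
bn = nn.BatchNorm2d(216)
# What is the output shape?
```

Input: (3, 216, 43, 43) -> Output: (3, 216, 43, 43)

Answer: (3, 216, 43, 43)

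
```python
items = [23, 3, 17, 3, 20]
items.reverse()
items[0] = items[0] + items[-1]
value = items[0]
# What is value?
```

Trace:
`items = [23, 3, 17, 3, 20]` → items = [23, 3, 17, 3, 20]
`items.reverse()` → items = [20, 3, 17, 3, 23]
`items[0] = items[0] + items[-1]` → items = [43, 3, 17, 3, 23]
`value = items[0]` → value = 43
So value = 43

Answer: 43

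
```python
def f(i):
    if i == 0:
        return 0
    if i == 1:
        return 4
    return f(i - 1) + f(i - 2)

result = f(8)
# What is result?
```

Build up from base cases: f(0)=0, f(1)=4, f(2)=4, f(3)=8, f(4)=12, f(5)=20, f(6)=32, ..., f(8)=84

Answer: 84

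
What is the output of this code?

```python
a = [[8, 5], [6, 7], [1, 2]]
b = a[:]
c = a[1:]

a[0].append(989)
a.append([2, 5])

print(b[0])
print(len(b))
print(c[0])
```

Key concept: slice with nested mutation.
Step by step:
`a = [[8, 5], [6, 7], [1, 2]]` → a = [[8, 5], [6, 7], [1, 2]]
`b = a[:]` → b = [[8, 5], [6, 7], [1, 2]]
`c = a[1:]` → c = [[6, 7], [1, 2]]
`a[0].append(989)` → a = [[8, 5, 989], [6, 7], [1, 2]]; b = [[8, 5, 989], [6, 7], [1, 2]]
`a.append([2, 5])` → a = [[8, 5, 989], [6, 7], [1, 2], [2, 5]]
`print(b[0])` → prints [8, 5, 989]
`print(len(b))` → prints 3
`print(c[0])` → prints [6, 7]

Answer:
[8, 5, 989]
3
[6, 7]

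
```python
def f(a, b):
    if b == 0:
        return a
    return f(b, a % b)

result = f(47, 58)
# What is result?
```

f(47, 58) -> f(58, 47) -> f(47, 11) -> f(11, 3) -> f(3, 2) -> f(2, 1) -> f(1, 0) -> 1

Answer: 1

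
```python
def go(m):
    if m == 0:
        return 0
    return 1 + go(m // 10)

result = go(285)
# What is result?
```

Count of digits of 285: 3

Answer: 3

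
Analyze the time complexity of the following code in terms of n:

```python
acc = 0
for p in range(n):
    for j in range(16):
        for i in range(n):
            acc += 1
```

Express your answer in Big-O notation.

Each loop level contributes: n × 1 × n. Multiplying the contributions gives O(n^2).

Answer: O(n^2)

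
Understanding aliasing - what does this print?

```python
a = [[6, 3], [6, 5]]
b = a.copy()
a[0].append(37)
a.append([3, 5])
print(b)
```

Key concept: shallow copy with nested lists.
Step by step:
`a = [[6, 3], [6, 5]]` → a = [[6, 3], [6, 5]]
`b = a.copy()` → b = [[6, 3], [6, 5]]
`a[0].append(37)` → a = [[6, 3, 37], [6, 5]]; b = [[6, 3, 37], [6, 5]]
`a.append([3, 5])` → a = [[6, 3, 37], [6, 5], [3, 5]]
`print(b)` → prints [[6, 3, 37], [6, 5]]

Answer: [[6, 3, 37], [6, 5]]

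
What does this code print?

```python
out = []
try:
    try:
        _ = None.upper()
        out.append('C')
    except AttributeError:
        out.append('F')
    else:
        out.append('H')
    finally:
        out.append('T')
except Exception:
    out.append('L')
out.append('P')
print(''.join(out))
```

Execution trace: 'F' (inner except AttributeError) → 'T' (inner finally) → 'P' (after the try/except). Output: FTP

Answer: FTP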